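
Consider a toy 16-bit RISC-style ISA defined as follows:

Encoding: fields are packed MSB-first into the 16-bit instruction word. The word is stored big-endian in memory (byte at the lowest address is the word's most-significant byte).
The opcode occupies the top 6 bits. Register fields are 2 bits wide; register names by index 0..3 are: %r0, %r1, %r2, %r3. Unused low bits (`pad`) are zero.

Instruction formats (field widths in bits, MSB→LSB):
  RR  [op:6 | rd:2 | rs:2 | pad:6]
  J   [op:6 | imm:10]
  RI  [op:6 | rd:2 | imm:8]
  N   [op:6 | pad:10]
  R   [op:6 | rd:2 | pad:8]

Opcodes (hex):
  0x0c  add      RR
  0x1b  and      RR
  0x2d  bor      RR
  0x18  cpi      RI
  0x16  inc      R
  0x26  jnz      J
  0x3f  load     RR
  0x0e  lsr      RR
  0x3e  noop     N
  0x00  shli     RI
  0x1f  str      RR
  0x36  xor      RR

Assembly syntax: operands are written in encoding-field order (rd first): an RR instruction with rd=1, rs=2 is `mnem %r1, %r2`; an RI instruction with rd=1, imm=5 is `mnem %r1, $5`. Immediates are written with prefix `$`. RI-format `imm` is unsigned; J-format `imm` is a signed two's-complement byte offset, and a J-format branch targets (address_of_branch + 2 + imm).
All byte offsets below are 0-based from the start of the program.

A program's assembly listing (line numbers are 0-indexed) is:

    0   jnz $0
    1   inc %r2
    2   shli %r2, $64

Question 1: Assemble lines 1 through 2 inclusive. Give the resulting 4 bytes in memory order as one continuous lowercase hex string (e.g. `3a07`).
5a000240

line 1 (inc): pack op=0x16:6|rd=2:2|pad=0:8 = 0x5a00; big→ 5a 00
line 2 (shli): pack op=0x0:6|rd=2:2|imm=64:8 = 0x0240; big→ 02 40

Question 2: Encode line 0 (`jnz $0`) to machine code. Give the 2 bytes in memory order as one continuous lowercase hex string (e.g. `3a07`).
L0: jnz op=0x26:6|imm=0:10 ⇒ 0x9800 ⇒ big 98 00

9800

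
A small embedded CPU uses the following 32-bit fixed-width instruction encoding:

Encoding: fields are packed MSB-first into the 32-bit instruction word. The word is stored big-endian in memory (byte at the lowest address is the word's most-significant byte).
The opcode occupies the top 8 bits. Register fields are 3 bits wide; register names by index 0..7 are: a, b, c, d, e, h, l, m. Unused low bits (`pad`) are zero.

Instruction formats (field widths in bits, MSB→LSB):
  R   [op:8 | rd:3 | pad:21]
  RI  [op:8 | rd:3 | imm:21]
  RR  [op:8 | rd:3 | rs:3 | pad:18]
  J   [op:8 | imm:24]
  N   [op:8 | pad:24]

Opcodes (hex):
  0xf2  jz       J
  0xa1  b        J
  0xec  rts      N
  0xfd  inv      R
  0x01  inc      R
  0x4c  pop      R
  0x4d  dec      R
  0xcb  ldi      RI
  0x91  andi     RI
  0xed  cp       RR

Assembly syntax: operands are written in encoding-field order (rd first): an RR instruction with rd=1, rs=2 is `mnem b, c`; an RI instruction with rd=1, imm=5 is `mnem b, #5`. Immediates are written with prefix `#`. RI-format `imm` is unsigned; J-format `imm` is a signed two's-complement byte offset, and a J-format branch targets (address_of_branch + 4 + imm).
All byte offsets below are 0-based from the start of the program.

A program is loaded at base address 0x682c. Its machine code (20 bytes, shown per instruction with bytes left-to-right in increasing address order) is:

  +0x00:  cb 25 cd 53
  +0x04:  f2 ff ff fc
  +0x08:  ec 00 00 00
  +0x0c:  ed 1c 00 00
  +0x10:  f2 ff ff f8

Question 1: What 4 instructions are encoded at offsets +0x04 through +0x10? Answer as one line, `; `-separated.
jz #-4; rts; cp a, m; jz #-8

@+04  big-endian(f2 ff ff fc) = 0xf2fffffc
  top 8b → 0xf2 → jz [J]
  imm: (w>>0)&0xffffff=0xfffffc (s24→-4) → #-4
@+08  big-endian(ec 00 00 00) = 0xec000000
  top 8b → 0xec → rts [N]
@+0c  big-endian(ed 1c 00 00) = 0xed1c0000
  top 8b → 0xed → cp [RR]
  rd: (w>>21)&0x7=0x0 → a
  rs: (w>>18)&0x7=0x7 → m
@+10  big-endian(f2 ff ff f8) = 0xf2fffff8
  top 8b → 0xf2 → jz [J]
  imm: (w>>0)&0xffffff=0xfffff8 (s24→-8) → #-8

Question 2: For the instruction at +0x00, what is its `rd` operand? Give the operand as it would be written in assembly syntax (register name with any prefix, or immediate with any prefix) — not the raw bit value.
b

off 0x00: read cb 25 cd 53 as big → 0xcb25cd53
  top 8b → 0xcb → ldi [RI]
  rd@[23:21]=0x1 ⇒ b
  imm@[20:0]=0x5cd53 ⇒ #380243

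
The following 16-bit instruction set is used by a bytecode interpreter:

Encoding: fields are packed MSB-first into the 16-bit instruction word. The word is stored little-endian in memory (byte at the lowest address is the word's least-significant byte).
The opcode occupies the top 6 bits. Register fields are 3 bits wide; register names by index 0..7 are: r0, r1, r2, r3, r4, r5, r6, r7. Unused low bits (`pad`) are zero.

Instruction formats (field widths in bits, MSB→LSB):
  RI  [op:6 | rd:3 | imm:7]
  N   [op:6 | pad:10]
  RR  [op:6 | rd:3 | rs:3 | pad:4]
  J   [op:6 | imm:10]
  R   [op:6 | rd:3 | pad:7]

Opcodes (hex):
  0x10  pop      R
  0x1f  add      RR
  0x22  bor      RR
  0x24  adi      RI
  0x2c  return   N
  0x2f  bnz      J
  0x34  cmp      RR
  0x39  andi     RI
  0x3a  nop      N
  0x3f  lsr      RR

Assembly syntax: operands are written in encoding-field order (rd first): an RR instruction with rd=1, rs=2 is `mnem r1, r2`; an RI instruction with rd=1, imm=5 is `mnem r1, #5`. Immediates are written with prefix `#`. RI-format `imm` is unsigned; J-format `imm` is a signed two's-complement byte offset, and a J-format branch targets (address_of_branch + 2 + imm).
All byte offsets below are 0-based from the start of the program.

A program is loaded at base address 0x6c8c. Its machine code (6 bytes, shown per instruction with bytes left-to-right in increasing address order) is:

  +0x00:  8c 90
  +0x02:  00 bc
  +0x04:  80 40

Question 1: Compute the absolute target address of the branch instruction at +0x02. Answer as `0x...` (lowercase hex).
0x6c90

+0x02: 00 bc ⇒ word 0xbc00 (little)
  opcode bits[15:10]=0x2f: bnz/J
  imm@[9:0]=0x0 ⇒ #0
  target = base 0x6c8c + off 0x02 + 2 + imm 0 = 0x6c90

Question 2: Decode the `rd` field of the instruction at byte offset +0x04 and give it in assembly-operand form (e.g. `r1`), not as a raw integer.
[04] 80 40 → 0x4080
  op=0x4080>>10=0x10 ⇒ pop (R)
  rd: (w>>7)&0x7=0x1 → r1

r1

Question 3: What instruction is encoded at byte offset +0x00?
adi r1, #12

[00] 8c 90 → 0x908c
  top 6b → 0x24 → adi [RI]
  [9:7] rd=1 = r1
  [6:0] imm=12 = #12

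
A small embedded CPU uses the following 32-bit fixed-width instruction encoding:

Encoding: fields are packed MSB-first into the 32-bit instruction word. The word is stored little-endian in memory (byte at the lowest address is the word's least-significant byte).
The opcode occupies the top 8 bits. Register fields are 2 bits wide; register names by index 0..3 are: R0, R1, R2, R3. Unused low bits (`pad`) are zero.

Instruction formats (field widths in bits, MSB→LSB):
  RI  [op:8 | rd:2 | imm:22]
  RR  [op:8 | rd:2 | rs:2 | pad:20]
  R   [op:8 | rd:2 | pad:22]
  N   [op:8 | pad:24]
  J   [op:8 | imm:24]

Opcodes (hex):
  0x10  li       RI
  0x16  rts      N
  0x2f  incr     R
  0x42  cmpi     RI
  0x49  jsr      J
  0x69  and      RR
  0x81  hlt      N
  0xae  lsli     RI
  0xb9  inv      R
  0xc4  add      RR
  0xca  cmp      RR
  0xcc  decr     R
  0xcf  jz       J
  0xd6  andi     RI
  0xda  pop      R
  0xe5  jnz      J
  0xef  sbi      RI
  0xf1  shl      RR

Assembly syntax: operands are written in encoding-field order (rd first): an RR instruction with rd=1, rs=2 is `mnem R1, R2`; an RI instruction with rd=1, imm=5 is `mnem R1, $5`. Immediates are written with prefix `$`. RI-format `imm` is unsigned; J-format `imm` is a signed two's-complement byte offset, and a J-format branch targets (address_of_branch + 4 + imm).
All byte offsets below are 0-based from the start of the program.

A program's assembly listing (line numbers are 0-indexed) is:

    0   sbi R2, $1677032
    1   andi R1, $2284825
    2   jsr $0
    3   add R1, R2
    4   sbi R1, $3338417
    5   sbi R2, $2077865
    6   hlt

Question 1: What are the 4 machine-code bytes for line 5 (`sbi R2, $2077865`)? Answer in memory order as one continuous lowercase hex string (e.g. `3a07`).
a9b49fef

L5: sbi op=0xef:8|rd=2:2|imm=2077865:22 ⇒ 0xef9fb4a9 ⇒ little a9 b4 9f ef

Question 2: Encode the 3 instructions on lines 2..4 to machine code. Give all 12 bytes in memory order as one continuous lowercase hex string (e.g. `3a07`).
L2: jsr op=0x49:8|imm=0:24 ⇒ 0x49000000 ⇒ little 00 00 00 49
L3: add op=0xc4:8|rd=1:2|rs=2:2|pad=0:20 ⇒ 0xc4600000 ⇒ little 00 00 60 c4
L4: sbi op=0xef:8|rd=1:2|imm=3338417:22 ⇒ 0xef72f0b1 ⇒ little b1 f0 72 ef

00000049000060c4b1f072ef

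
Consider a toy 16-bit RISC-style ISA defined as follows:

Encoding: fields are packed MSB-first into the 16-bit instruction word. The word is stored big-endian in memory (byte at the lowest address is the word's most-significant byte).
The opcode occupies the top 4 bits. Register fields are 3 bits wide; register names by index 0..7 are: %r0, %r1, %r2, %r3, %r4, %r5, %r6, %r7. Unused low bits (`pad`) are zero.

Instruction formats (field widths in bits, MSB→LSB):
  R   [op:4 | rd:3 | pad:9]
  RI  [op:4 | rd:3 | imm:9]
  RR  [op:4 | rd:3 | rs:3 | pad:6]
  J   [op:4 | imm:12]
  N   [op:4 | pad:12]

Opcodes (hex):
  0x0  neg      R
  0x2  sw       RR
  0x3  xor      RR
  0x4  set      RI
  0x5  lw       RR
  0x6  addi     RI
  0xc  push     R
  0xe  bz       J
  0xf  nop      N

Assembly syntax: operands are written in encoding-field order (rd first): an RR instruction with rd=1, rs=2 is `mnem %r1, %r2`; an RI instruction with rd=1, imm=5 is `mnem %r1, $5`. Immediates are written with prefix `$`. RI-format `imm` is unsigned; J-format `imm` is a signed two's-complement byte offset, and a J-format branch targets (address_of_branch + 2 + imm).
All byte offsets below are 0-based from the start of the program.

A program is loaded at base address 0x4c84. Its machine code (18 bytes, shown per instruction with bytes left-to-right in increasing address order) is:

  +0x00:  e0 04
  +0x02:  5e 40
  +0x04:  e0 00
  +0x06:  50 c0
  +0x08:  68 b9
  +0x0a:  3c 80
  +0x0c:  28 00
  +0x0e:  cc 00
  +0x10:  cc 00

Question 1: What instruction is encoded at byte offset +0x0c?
[0c] 28 00 → 0x2800
  top 4b → 0x2 → sw [RR]
  rd@[11:9]=0x4 ⇒ %r4
  rs@[8:6]=0x0 ⇒ %r0

sw %r4, %r0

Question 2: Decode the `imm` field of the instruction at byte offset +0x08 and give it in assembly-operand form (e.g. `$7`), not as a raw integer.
+0x08: 68 b9 ⇒ word 0x68b9 (big)
  top 4b → 0x6 → addi [RI]
  [11:9] rd=4 = %r4
  [8:0] imm=185 = $185

$185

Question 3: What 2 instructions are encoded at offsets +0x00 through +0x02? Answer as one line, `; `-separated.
off 0x00: read e0 04 as big → 0xe004
  top 4b → 0xe → bz [J]
  imm: (w>>0)&0xfff=0x4 → $4
off 0x02: read 5e 40 as big → 0x5e40
  top 4b → 0x5 → lw [RR]
  rd: (w>>9)&0x7=0x7 → %r7
  rs: (w>>6)&0x7=0x1 → %r1

bz $4; lw %r7, %r1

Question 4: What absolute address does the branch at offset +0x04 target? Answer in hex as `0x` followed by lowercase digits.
+0x04: e0 00 ⇒ word 0xe000 (big)
  op=0xe000>>12=0xe ⇒ bz (J)
  imm: (w>>0)&0xfff=0x0 → $0
  target = base 0x4c84 + off 0x04 + 2 + imm 0 = 0x4c8a

0x4c8a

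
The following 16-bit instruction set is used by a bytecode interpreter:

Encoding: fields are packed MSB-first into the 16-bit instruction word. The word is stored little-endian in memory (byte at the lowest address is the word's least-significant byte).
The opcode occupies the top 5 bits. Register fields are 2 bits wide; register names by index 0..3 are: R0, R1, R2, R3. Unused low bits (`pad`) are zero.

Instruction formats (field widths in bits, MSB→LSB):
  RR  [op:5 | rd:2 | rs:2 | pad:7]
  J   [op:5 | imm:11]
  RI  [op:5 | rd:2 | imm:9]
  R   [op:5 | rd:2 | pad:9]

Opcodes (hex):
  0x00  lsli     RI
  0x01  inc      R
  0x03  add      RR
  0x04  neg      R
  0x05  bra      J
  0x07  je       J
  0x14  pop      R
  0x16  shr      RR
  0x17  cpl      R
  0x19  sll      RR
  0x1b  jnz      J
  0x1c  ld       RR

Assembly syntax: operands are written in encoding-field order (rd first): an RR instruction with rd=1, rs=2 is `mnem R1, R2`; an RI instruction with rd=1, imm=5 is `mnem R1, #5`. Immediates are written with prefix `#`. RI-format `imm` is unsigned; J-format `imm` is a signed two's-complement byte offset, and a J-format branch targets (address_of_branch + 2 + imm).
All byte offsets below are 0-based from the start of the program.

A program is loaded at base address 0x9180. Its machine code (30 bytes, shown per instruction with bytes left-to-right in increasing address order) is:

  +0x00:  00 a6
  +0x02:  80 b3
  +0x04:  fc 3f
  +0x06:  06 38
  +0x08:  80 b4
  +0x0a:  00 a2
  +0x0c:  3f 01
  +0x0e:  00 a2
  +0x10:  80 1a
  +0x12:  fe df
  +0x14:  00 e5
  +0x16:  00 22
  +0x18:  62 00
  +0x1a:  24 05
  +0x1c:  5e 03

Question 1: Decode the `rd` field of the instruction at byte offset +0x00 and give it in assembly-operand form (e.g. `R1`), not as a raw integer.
@+00  little-endian(00 a6) = 0xa600
  top 5b → 0x14 → pop [R]
  rd@[10:9]=0x3 ⇒ R3

R3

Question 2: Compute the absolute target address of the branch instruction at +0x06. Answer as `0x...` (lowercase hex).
@+06  little-endian(06 38) = 0x3806
  opcode bits[15:11]=0x7: je/J
  imm: (w>>0)&0x7ff=0x6 → #6
  target = base 0x9180 + off 0x06 + 2 + imm 6 = 0x918e

0x918e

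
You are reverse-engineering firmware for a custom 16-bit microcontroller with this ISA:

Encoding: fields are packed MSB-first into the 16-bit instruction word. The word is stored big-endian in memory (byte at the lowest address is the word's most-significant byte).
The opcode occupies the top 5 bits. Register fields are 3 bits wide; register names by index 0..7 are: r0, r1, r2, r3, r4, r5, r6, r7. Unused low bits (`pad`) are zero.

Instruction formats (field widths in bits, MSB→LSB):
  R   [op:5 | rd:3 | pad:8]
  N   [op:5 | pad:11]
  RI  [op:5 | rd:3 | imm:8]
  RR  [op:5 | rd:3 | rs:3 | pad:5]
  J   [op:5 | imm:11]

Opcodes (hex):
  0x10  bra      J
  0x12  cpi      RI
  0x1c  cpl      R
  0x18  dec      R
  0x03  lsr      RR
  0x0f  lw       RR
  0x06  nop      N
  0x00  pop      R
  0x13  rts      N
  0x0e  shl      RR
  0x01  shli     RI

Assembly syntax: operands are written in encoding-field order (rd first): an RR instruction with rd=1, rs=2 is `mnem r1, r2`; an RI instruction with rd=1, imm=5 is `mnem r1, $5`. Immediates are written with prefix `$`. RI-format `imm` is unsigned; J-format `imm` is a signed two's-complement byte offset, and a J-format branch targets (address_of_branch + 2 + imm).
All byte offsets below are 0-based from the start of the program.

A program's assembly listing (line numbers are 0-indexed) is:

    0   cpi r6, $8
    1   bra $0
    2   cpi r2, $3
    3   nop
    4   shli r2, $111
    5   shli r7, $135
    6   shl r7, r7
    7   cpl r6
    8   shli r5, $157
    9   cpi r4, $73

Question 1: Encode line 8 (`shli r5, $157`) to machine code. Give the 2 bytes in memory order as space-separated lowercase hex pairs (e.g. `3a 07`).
0d 9d

line 8 (shli): pack op=0x1:5|rd=5:3|imm=157:8 = 0x0d9d; big→ 0d 9d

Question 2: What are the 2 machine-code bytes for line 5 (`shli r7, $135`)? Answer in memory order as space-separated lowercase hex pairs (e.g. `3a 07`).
L5: shli op=0x1:5|rd=7:3|imm=135:8 ⇒ 0x0f87 ⇒ big 0f 87

0f 87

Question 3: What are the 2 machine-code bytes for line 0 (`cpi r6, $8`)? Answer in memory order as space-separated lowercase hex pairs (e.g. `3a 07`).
96 08

0. cpi fields op=0x12:5|rd=6:3|imm=8:8 → word 9608h → 96 08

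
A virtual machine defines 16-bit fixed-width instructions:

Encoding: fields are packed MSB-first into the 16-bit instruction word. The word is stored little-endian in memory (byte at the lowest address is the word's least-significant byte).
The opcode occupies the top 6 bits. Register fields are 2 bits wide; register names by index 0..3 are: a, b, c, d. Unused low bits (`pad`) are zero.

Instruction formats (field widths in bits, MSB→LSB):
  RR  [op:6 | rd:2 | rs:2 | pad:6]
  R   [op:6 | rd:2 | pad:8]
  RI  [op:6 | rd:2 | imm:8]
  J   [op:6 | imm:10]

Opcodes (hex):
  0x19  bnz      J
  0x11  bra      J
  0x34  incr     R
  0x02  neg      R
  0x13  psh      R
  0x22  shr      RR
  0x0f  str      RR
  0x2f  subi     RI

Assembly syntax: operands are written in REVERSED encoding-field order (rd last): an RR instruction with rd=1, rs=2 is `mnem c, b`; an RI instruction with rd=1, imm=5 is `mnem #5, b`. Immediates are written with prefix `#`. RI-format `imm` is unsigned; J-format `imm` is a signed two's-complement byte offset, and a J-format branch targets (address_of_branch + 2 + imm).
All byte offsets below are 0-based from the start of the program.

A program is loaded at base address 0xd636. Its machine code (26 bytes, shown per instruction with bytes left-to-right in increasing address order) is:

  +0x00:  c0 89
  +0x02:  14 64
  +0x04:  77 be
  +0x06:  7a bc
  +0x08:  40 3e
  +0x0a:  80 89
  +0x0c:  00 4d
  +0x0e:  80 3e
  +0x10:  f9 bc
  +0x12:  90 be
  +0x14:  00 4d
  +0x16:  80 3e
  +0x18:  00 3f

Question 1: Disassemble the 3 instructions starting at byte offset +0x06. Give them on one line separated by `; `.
off 0x06: read 7a bc as little → 0xbc7a
  top 6b → 0x2f → subi [RI]
  [9:8] rd=0 = a
  [7:0] imm=122 = #122
off 0x08: read 40 3e as little → 0x3e40
  top 6b → 0xf → str [RR]
  [9:8] rd=2 = c
  [7:6] rs=1 = b
off 0x0a: read 80 89 as little → 0x8980
  top 6b → 0x22 → shr [RR]
  [9:8] rd=1 = b
  [7:6] rs=2 = c

subi #122, a; str b, c; shr c, b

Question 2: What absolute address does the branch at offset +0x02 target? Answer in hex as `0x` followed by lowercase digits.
0xd64e

+0x02: 14 64 ⇒ word 0x6414 (little)
  opcode bits[15:10]=0x19: bnz/J
  imm: (w>>0)&0x3ff=0x14 → #20
  target = base 0xd636 + off 0x02 + 2 + imm 20 = 0xd64e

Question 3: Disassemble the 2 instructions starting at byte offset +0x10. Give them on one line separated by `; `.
subi #249, a; subi #144, c

+0x10: f9 bc ⇒ word 0xbcf9 (little)
  opcode bits[15:10]=0x2f: subi/RI
  rd@[9:8]=0x0 ⇒ a
  imm@[7:0]=0xf9 ⇒ #249
+0x12: 90 be ⇒ word 0xbe90 (little)
  opcode bits[15:10]=0x2f: subi/RI
  rd@[9:8]=0x2 ⇒ c
  imm@[7:0]=0x90 ⇒ #144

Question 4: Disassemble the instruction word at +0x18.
+0x18: 00 3f ⇒ word 0x3f00 (little)
  top 6b → 0xf → str [RR]
  [9:8] rd=3 = d
  [7:6] rs=0 = a

str a, d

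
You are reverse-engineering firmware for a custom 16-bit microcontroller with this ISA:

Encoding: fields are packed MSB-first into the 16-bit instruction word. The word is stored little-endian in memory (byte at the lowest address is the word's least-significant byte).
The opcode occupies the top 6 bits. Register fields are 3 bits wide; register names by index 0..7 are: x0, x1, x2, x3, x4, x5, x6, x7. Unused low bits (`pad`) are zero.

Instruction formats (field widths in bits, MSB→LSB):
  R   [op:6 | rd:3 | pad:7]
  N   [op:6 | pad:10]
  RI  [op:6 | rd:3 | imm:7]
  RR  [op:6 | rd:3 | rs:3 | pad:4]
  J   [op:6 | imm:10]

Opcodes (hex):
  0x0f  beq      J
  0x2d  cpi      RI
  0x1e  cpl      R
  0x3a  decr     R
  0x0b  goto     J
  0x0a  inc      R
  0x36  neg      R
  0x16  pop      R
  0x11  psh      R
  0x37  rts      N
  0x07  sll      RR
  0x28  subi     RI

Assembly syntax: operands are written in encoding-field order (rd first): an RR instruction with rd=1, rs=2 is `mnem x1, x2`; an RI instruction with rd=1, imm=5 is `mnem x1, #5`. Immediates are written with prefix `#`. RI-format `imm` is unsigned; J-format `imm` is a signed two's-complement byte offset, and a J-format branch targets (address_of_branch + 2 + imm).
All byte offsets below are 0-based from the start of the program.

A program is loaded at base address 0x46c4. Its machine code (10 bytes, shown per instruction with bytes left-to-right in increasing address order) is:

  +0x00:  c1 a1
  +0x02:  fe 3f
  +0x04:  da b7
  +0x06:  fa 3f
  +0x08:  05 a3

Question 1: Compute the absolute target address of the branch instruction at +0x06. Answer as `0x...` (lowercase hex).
0x46c6

[06] fa 3f → 0x3ffa
  top 6b → 0xf → beq [J]
  [9:0] imm=1018 (s10→-6) = #-6
  target = base 0x46c4 + off 0x06 + 2 + imm -6 = 0x46c6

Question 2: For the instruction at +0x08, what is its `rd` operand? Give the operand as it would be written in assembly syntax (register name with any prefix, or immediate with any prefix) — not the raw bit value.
x6

@+08  little-endian(05 a3) = 0xa305
  top 6b → 0x28 → subi [RI]
  rd: (w>>7)&0x7=0x6 → x6
  imm: (w>>0)&0x7f=0x5 → #5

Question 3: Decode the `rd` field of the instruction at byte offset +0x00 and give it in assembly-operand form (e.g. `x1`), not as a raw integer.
[00] c1 a1 → 0xa1c1
  top 6b → 0x28 → subi [RI]
  [9:7] rd=3 = x3
  [6:0] imm=65 = #65

x3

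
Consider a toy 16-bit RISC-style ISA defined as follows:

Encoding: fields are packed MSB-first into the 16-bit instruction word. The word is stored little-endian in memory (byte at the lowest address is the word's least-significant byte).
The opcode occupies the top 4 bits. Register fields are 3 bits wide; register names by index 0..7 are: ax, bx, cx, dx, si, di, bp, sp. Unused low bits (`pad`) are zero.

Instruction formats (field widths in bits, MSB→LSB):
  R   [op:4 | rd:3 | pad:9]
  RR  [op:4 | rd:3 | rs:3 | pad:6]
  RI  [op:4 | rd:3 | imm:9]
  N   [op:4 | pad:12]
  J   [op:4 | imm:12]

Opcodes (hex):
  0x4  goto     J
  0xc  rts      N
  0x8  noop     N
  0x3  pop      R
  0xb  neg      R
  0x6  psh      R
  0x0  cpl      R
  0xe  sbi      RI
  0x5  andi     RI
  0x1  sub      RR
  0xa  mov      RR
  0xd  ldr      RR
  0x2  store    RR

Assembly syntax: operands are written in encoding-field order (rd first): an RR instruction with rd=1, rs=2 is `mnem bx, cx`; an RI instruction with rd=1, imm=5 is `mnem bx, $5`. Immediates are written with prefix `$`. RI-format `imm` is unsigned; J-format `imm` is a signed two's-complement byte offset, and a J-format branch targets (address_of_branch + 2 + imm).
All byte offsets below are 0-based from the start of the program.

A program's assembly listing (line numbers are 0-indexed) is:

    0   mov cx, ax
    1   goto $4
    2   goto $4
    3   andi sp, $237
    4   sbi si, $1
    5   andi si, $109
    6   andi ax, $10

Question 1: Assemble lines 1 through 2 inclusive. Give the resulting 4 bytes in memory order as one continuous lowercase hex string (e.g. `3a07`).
1. goto fields op=0x4:4|imm=4:12 → word 4004h → 04 40
2. goto fields op=0x4:4|imm=4:12 → word 4004h → 04 40

04400440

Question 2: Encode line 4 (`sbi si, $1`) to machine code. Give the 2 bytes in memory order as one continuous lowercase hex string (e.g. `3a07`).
01e8

L4: sbi op=0xe:4|rd=4:3|imm=1:9 ⇒ 0xe801 ⇒ little 01 e8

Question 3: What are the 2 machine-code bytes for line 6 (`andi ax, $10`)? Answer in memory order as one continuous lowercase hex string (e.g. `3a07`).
line 6 (andi): pack op=0x5:4|rd=0:3|imm=10:9 = 0x500a; little→ 0a 50

0a50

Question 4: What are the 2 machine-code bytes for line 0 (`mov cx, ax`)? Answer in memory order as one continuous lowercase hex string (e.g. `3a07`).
0. mov fields op=0xa:4|rd=2:3|rs=0:3|pad=0:6 → word a400h → 00 a4

00a4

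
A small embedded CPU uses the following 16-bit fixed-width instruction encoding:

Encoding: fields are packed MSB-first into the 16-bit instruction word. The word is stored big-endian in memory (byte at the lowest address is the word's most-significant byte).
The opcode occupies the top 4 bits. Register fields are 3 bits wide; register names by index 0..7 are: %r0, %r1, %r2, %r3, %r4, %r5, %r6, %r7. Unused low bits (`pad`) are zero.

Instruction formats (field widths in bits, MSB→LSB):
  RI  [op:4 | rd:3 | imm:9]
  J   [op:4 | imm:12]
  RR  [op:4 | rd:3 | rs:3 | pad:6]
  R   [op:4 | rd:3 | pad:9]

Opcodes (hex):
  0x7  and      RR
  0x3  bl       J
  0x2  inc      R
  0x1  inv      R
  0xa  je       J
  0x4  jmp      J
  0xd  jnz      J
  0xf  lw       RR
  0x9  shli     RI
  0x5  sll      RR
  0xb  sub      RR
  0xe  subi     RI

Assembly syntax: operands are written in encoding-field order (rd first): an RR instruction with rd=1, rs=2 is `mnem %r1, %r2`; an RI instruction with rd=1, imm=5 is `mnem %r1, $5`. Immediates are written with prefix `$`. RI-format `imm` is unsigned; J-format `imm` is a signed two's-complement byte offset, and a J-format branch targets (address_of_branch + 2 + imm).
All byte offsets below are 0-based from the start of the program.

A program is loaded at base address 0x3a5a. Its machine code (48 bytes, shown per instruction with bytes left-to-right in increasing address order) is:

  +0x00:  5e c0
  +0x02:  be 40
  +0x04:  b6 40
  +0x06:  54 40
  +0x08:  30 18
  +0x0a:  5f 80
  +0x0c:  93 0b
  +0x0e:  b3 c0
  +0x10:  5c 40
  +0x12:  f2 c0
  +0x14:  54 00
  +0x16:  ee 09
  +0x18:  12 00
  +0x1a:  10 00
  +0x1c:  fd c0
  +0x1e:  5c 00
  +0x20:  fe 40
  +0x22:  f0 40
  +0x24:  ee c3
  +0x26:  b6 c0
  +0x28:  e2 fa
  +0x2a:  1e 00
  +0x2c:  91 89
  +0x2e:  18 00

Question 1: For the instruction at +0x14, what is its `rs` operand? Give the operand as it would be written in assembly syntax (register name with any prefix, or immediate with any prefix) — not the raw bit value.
off 0x14: read 54 00 as big → 0x5400
  top 4b → 0x5 → sll [RR]
  rd: (w>>9)&0x7=0x2 → %r2
  rs: (w>>6)&0x7=0x0 → %r0

%r0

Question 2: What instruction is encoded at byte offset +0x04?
sub %r3, %r1

@+04  big-endian(b6 40) = 0xb640
  top 4b → 0xb → sub [RR]
  [11:9] rd=3 = %r3
  [8:6] rs=1 = %r1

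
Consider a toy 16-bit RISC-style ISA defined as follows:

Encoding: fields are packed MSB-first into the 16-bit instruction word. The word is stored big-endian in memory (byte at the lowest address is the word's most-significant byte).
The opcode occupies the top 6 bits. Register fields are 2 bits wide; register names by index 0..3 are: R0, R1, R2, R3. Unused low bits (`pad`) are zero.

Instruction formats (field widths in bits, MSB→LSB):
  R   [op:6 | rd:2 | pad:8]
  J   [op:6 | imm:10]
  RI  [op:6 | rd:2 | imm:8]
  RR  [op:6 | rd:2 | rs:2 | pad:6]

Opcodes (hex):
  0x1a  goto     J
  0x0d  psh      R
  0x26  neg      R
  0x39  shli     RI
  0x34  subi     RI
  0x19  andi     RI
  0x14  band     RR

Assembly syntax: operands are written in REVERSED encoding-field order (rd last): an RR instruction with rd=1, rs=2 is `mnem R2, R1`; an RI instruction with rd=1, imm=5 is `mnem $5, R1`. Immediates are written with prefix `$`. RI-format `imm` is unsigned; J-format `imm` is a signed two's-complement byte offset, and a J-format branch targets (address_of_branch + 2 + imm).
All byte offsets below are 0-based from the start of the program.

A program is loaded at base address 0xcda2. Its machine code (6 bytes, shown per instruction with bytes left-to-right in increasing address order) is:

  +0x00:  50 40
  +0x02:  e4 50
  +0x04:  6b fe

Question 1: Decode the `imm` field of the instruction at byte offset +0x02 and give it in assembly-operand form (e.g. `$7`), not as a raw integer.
[02] e4 50 → 0xe450
  top 6b → 0x39 → shli [RI]
  rd@[9:8]=0x0 ⇒ R0
  imm@[7:0]=0x50 ⇒ $80

$80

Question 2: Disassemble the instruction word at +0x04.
off 0x04: read 6b fe as big → 0x6bfe
  op=0x6bfe>>10=0x1a ⇒ goto (J)
  [9:0] imm=1022 (s10→-2) = $-2

goto $-2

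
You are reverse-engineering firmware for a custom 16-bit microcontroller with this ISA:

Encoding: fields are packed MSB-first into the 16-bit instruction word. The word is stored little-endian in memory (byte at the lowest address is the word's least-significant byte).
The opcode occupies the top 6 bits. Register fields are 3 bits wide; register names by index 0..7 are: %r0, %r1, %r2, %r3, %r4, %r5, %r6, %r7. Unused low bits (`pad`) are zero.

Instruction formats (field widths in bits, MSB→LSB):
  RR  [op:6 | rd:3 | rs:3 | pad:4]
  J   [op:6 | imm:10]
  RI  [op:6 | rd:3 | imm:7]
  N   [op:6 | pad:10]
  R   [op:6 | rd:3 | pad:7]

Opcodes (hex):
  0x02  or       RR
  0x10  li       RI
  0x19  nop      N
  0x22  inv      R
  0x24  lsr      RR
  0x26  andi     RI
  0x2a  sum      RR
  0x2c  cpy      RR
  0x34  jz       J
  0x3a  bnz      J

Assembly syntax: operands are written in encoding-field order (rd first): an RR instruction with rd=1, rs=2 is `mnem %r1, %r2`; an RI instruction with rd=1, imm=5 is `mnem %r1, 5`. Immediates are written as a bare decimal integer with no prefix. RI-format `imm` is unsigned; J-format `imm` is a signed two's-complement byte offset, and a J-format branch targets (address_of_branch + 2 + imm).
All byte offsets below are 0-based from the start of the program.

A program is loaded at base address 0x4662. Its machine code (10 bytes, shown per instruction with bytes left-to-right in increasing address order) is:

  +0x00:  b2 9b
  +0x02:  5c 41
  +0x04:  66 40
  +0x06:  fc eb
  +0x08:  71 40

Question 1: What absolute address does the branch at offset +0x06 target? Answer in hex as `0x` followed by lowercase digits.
+0x06: fc eb ⇒ word 0xebfc (little)
  op=0xebfc>>10=0x3a ⇒ bnz (J)
  [9:0] imm=1020 (s10→-4) = -4
  target = base 0x4662 + off 0x06 + 2 + imm -4 = 0x4666

0x4666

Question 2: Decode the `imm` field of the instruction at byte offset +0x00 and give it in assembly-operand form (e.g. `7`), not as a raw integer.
@+00  little-endian(b2 9b) = 0x9bb2
  opcode bits[15:10]=0x26: andi/RI
  rd@[9:7]=0x7 ⇒ %r7
  imm@[6:0]=0x32 ⇒ 50

50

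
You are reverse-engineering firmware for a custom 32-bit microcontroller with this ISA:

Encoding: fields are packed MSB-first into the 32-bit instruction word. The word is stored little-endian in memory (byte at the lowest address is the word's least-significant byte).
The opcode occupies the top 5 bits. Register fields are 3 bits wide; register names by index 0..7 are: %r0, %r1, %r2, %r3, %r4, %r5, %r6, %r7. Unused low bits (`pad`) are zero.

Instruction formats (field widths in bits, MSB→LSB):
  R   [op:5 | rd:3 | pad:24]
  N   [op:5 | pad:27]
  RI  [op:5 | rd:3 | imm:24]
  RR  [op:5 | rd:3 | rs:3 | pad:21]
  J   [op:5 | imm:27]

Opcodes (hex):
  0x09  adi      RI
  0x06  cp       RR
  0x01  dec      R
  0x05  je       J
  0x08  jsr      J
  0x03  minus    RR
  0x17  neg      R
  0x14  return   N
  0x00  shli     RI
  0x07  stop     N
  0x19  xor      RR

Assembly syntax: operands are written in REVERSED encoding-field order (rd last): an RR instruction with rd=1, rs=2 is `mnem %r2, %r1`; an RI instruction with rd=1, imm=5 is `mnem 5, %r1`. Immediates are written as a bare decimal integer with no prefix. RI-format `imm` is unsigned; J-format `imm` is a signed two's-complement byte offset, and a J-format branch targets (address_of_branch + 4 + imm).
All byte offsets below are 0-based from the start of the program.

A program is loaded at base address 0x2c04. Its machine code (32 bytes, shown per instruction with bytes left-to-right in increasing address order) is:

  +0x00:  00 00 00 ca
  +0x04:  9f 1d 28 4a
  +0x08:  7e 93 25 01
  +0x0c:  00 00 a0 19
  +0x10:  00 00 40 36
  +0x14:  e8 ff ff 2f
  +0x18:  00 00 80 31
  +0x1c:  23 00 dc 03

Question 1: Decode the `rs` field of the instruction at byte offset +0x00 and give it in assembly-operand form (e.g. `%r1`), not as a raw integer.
+0x00: 00 00 00 ca ⇒ word 0xca000000 (little)
  opcode bits[31:27]=0x19: xor/RR
  rd@[26:24]=0x2 ⇒ %r2
  rs@[23:21]=0x0 ⇒ %r0

%r0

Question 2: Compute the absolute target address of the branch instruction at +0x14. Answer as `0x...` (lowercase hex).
[14] e8 ff ff 2f → 0x2fffffe8
  op=0x2fffffe8>>27=0x5 ⇒ je (J)
  imm: (w>>0)&0x7ffffff=0x7ffffe8 (s27→-24) → -24
  target = base 0x2c04 + off 0x14 + 4 + imm -24 = 0x2c04

0x2c04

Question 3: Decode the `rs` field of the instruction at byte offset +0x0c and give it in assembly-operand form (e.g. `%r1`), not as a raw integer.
[0c] 00 00 a0 19 → 0x19a00000
  top 5b → 0x3 → minus [RR]
  rd@[26:24]=0x1 ⇒ %r1
  rs@[23:21]=0x5 ⇒ %r5

%r5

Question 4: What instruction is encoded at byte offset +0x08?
+0x08: 7e 93 25 01 ⇒ word 0x0125937e (little)
  op=0x0125937e>>27=0x0 ⇒ shli (RI)
  [26:24] rd=1 = %r1
  [23:0] imm=2462590 = 2462590

shli 2462590, %r1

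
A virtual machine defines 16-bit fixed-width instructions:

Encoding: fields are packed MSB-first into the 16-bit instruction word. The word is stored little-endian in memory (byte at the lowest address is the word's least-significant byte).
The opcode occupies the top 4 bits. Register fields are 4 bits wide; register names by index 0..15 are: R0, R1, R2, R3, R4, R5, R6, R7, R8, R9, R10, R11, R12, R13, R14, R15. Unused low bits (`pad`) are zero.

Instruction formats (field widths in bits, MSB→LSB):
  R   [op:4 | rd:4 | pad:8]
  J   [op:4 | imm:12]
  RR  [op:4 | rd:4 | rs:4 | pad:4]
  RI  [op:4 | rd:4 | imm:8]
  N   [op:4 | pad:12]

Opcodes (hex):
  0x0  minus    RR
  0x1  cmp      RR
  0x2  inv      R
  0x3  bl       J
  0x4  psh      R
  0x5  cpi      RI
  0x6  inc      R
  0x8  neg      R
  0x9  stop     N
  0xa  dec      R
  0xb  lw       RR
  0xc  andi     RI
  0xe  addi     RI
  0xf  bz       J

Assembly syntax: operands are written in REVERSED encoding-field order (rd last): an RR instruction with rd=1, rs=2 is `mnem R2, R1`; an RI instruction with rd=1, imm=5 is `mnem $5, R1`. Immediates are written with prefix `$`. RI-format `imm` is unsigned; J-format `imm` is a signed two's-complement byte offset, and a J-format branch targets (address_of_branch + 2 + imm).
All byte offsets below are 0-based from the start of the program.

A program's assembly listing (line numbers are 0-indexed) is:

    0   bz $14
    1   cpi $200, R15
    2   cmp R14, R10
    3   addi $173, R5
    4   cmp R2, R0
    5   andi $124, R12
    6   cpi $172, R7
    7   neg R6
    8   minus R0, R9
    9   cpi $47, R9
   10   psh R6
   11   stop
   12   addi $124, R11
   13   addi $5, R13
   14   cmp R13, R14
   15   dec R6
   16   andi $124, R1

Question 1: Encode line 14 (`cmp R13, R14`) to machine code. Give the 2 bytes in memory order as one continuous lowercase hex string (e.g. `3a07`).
d01e

L14: cmp op=0x1:4|rd=14:4|rs=13:4|pad=0:4 ⇒ 0x1ed0 ⇒ little d0 1e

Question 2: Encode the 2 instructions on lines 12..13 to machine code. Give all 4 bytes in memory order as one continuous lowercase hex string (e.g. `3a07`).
7ceb05ed

12. addi fields op=0xe:4|rd=11:4|imm=124:8 → word eb7ch → 7c eb
13. addi fields op=0xe:4|rd=13:4|imm=5:8 → word ed05h → 05 ed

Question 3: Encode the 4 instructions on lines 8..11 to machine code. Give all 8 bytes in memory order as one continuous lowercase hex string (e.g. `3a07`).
00092f5900460090

line 8 (minus): pack op=0x0:4|rd=9:4|rs=0:4|pad=0:4 = 0x0900; little→ 00 09
line 9 (cpi): pack op=0x5:4|rd=9:4|imm=47:8 = 0x592f; little→ 2f 59
line 10 (psh): pack op=0x4:4|rd=6:4|pad=0:8 = 0x4600; little→ 00 46
line 11 (stop): pack op=0x9:4|pad=0:12 = 0x9000; little→ 00 90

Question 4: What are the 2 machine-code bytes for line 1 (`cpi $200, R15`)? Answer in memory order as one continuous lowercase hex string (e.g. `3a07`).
c85f

L1: cpi op=0x5:4|rd=15:4|imm=200:8 ⇒ 0x5fc8 ⇒ little c8 5f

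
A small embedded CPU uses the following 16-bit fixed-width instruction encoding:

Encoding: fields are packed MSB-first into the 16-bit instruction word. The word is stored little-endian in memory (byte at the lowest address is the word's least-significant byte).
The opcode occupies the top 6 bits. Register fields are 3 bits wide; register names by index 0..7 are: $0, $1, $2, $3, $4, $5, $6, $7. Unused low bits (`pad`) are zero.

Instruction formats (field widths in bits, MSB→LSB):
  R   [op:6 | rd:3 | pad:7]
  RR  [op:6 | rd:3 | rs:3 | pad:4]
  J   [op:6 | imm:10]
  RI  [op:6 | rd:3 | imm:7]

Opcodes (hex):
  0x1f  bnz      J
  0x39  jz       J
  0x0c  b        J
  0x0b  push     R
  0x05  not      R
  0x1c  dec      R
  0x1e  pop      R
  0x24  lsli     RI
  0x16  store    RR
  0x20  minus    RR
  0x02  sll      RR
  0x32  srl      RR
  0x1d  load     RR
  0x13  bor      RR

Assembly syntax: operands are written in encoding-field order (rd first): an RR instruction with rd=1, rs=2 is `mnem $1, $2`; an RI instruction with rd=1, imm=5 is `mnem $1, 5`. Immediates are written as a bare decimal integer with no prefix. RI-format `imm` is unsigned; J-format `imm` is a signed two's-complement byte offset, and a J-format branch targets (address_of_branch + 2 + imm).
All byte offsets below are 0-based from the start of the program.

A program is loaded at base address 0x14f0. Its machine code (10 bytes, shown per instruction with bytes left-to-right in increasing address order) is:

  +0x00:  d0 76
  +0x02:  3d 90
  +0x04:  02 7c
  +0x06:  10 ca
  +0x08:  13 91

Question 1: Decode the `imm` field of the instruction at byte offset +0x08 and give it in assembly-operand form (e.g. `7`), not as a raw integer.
[08] 13 91 → 0x9113
  opcode bits[15:10]=0x24: lsli/RI
  [9:7] rd=2 = $2
  [6:0] imm=19 = 19

19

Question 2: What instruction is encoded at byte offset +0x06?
srl $4, $1

@+06  little-endian(10 ca) = 0xca10
  op=0xca10>>10=0x32 ⇒ srl (RR)
  rd: (w>>7)&0x7=0x4 → $4
  rs: (w>>4)&0x7=0x1 → $1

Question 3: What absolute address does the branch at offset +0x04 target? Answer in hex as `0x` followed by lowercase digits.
@+04  little-endian(02 7c) = 0x7c02
  op=0x7c02>>10=0x1f ⇒ bnz (J)
  imm@[9:0]=0x2 ⇒ 2
  target = base 0x14f0 + off 0x04 + 2 + imm 2 = 0x14f8

0x14f8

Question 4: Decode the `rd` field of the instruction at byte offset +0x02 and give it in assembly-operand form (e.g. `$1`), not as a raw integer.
$0

@+02  little-endian(3d 90) = 0x903d
  opcode bits[15:10]=0x24: lsli/RI
  rd: (w>>7)&0x7=0x0 → $0
  imm: (w>>0)&0x7f=0x3d → 61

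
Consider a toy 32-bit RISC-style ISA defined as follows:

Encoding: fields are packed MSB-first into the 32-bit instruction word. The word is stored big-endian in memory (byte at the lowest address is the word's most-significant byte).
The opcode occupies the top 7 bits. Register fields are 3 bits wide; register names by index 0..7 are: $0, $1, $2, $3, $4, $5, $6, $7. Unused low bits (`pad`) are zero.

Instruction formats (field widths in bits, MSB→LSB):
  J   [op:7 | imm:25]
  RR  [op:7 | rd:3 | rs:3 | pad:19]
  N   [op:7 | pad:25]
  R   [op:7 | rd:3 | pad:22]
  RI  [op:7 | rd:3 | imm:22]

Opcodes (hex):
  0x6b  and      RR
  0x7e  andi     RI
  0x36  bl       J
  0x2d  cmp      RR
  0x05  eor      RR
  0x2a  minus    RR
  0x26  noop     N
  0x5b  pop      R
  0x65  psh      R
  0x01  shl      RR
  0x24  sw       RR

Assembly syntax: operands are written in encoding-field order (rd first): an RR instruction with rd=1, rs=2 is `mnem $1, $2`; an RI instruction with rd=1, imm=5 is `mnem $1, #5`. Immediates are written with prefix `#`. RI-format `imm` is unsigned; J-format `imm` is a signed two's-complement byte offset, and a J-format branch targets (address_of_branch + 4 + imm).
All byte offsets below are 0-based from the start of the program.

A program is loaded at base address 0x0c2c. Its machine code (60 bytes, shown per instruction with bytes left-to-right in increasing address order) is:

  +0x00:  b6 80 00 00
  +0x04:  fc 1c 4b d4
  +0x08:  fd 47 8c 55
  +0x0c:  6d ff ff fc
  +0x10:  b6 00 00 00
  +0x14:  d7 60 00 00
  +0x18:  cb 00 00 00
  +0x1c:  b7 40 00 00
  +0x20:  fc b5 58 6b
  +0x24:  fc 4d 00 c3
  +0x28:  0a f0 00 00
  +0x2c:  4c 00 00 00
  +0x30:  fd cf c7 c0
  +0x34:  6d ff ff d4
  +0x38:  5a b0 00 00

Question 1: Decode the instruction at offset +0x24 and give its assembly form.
@+24  big-endian(fc 4d 00 c3) = 0xfc4d00c3
  opcode bits[31:25]=0x7e: andi/RI
  rd@[24:22]=0x1 ⇒ $1
  imm@[21:0]=0xd00c3 ⇒ #852163

andi $1, #852163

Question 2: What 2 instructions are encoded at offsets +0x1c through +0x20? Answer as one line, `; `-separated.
pop $5; andi $2, #3496043

off 0x1c: read b7 40 00 00 as big → 0xb7400000
  top 7b → 0x5b → pop [R]
  [24:22] rd=5 = $5
off 0x20: read fc b5 58 6b as big → 0xfcb5586b
  top 7b → 0x7e → andi [RI]
  [24:22] rd=2 = $2
  [21:0] imm=3496043 = #3496043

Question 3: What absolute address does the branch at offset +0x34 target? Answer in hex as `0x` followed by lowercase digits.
0x0c38

+0x34: 6d ff ff d4 ⇒ word 0x6dffffd4 (big)
  top 7b → 0x36 → bl [J]
  imm: (w>>0)&0x1ffffff=0x1ffffd4 (s25→-44) → #-44
  target = base 0x0c2c + off 0x34 + 4 + imm -44 = 0x0c38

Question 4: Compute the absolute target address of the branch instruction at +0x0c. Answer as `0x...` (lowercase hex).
@+0c  big-endian(6d ff ff fc) = 0x6dfffffc
  top 7b → 0x36 → bl [J]
  imm: (w>>0)&0x1ffffff=0x1fffffc (s25→-4) → #-4
  target = base 0x0c2c + off 0x0c + 4 + imm -4 = 0x0c38

0x0c38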